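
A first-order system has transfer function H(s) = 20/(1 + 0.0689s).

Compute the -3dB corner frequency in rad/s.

Corner frequency = 1/τ = 1/0.0689 = 14.514 rad/s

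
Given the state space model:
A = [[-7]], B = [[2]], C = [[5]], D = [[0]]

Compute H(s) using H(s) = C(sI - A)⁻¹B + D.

(sI - A)⁻¹ = 1/(s + 7). H(s) = 5 × 2/(s + 7) + 0 = 10/(s + 7).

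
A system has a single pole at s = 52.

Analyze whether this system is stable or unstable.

Pole at s = 52 is in the right half-plane. Unstable.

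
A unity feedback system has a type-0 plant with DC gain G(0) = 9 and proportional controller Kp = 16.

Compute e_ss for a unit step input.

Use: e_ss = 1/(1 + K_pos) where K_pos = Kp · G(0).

K_pos = Kp · G(0) = 16 × 9 = 144. e_ss = 1/(1 + 144) = 0.0069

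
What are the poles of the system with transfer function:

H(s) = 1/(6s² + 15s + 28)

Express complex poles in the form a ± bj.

Discriminant = 15² - 4×6×28 = 225 - 672 = -447 < 0, so the poles are a complex conjugate pair s = (-15 ± j√447)/(2×6). Real part = -15/(2×6) = -15/12 = -1.25; imaginary part = ±√447/(2×6) ≈ 1.7619. Poles: s = -1.25 ± 1.7619j.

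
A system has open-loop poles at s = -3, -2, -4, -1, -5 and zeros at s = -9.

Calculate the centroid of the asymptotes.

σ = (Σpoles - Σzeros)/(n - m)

σ = (Σpoles - Σzeros)/(n - m) = (-15 - (-9))/(5 - 1) = -6/4 = -1.5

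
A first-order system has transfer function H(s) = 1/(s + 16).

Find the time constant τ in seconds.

For H(s) = 1/(s + 1/τ), the pole is at -1/τ = -16, so τ = 1/16 = 0.0625 s.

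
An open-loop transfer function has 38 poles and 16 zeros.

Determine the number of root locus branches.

Root locus has n branches where n = number of poles = 38.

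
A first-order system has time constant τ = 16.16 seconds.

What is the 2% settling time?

For first-order system, 2% settling time ≈ 4τ = 4 × 16.16 = 64.64 s.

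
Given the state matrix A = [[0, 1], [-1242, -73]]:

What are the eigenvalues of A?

det(A - λI) = λ² - (-73)λ + 1242 = (λ - (-46))(λ - (-27)). Eigenvalues: -46, -27.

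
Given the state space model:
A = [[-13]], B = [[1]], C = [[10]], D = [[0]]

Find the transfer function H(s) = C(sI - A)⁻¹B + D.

(sI - A)⁻¹ = 1/(s + 13). H(s) = 10 × 1/(s + 13) + 0 = 10/(s + 13).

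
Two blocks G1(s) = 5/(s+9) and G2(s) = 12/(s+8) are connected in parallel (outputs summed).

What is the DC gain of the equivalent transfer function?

Parallel: G_eq = G1 + G2. DC gain = G1(0) + G2(0) = 5/9 + 12/8 = 0.5556 + 1.5 = 2.0556.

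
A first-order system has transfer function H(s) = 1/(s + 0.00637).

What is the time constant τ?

For H(s) = 1/(s + 1/τ), the pole is at -1/τ = -0.00637, so τ = 1/0.00637 = 157 s.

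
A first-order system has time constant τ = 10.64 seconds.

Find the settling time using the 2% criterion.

For first-order system, 2% settling time ≈ 4τ = 4 × 10.64 = 42.56 s.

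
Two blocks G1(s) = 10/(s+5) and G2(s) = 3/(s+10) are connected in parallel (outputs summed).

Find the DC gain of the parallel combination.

Parallel: G_eq = G1 + G2. DC gain = G1(0) + G2(0) = 10/5 + 3/10 = 2 + 0.3 = 2.3.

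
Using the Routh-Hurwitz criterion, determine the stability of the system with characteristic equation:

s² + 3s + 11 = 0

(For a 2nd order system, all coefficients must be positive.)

Coefficients: 1, 3, 11. All positive, so system is stable.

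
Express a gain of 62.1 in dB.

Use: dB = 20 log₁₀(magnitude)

dB = 20 log₁₀(62.1) = 35.9 dB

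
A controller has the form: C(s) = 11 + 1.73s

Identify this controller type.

This is a Proportional-Derivative (PD) controller.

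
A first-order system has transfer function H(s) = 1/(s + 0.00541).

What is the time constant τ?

For H(s) = 1/(s + 1/τ), the pole is at -1/τ = -0.00541, so τ = 1/0.00541 = 184.8 s.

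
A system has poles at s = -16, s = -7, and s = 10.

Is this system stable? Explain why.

Pole(s) at s = 10 are not in the left half-plane. System is unstable.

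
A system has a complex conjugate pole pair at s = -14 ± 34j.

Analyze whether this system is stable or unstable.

Real part of poles is -14 (< 0, left half-plane). Stable.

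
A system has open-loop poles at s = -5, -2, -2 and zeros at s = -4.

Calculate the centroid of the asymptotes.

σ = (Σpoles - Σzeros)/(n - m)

σ = (Σpoles - Σzeros)/(n - m) = (-9 - (-4))/(3 - 1) = -5/2 = -2.5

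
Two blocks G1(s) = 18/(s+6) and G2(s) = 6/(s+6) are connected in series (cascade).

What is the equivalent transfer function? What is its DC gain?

Series: multiply transfer functions. G_eq = 18/(s+6) × 6/(s+6) = 108/((s+6)(s+6)). DC gain = 108/(6×6) = 3.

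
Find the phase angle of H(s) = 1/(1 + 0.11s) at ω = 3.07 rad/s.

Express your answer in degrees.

Phase = -arctan(ωτ) = -arctan(3.07 × 0.11) = -18.7°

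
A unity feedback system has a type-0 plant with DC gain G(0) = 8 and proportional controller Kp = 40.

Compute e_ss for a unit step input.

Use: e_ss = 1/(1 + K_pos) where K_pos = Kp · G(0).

K_pos = Kp · G(0) = 40 × 8 = 320. e_ss = 1/(1 + 320) = 0.0031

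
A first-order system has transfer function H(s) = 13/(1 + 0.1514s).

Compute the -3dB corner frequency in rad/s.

Corner frequency = 1/τ = 1/0.1514 = 6.605 rad/s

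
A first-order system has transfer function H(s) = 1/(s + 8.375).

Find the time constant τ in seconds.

For H(s) = 1/(s + 1/τ), the pole is at -1/τ = -8.375, so τ = 1/8.375 = 0.1194 s.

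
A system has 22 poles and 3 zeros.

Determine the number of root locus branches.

Root locus has n branches where n = number of poles = 22.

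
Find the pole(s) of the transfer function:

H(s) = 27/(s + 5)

Pole is where denominator = 0: s + 5 = 0, so s = -5.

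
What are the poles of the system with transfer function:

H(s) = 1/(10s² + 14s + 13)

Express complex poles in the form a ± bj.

Discriminant = 14² - 4×10×13 = 196 - 520 = -324 < 0, so the poles are a complex conjugate pair s = (-14 ± j√324)/(2×10). Real part = -14/(2×10) = -14/20 = -0.7; imaginary part = ±√324/(2×10) = 18/20 = 0.9. Poles: s = -0.7 ± 0.9j.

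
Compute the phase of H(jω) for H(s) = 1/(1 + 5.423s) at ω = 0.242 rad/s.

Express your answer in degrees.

Phase = -arctan(ωτ) = -arctan(0.242 × 5.423) = -52.7°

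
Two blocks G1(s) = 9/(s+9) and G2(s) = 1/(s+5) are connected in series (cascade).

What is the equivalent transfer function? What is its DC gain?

Series: multiply transfer functions. G_eq = 9/(s+9) × 1/(s+5) = 9/((s+9)(s+5)). DC gain = 9/(9×5) = 0.2.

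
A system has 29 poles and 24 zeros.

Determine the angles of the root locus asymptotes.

n - m = 29 - 24 = 5. Angles: θk = (2k + 1)·180°/5 = 36°, 108°, 180°, 252°, 324°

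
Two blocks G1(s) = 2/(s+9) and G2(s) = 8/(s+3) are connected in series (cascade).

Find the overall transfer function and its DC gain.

Series: multiply transfer functions. G_eq = 2/(s+9) × 8/(s+3) = 16/((s+9)(s+3)). DC gain = 16/(9×3) = 0.5926.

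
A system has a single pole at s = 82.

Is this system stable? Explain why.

Pole at s = 82 is in the right half-plane. Unstable.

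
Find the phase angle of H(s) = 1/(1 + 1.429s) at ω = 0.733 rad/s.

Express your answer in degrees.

Phase = -arctan(ωτ) = -arctan(0.733 × 1.429) = -46.3°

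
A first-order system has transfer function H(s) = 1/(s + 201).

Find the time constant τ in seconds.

For H(s) = 1/(s + 1/τ), the pole is at -1/τ = -201, so τ = 1/201 = 0.0050 s.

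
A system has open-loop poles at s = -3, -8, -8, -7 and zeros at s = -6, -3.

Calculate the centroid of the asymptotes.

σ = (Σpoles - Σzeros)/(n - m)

σ = (Σpoles - Σzeros)/(n - m) = (-26 - (-9))/(4 - 2) = -17/2 = -8.5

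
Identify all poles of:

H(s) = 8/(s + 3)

Pole is where denominator = 0: s + 3 = 0, so s = -3.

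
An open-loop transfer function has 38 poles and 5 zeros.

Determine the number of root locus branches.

Root locus has n branches where n = number of poles = 38.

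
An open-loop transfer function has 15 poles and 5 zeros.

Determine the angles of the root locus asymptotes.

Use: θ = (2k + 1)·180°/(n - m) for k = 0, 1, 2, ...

n - m = 15 - 5 = 10. Angles: θk = (2k + 1)·180°/10 = 18°, 54°, 90°, 126°, 162°, 198°, 234°, 270°, 306°, 342°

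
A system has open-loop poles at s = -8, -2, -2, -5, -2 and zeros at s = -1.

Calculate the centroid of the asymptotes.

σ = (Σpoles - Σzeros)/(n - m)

σ = (Σpoles - Σzeros)/(n - m) = (-19 - (-1))/(5 - 1) = -18/4 = -4.5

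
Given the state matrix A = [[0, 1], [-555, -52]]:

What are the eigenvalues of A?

det(A - λI) = λ² - (-52)λ + 555 = (λ - (-15))(λ - (-37)). Eigenvalues: -15, -37.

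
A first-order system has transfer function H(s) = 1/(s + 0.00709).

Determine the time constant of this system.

For H(s) = 1/(s + 1/τ), the pole is at -1/τ = -0.00709, so τ = 1/0.00709 = 141 s.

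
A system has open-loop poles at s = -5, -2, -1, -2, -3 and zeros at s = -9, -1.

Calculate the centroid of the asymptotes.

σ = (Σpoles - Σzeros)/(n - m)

σ = (Σpoles - Σzeros)/(n - m) = (-13 - (-10))/(5 - 2) = -3/3 = -1.0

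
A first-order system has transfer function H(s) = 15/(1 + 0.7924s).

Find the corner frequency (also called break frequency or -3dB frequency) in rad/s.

Corner frequency = 1/τ = 1/0.7924 = 1.262 rad/s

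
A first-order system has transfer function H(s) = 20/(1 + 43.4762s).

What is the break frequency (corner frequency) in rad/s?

Corner frequency = 1/τ = 1/43.4762 = 0.023 rad/s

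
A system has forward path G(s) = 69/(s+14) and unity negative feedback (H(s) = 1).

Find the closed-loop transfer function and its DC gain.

T(s) = G/(1+GH) = [69/(s+14)] / [1 + 69/(s+14)] = 69/(s+14+69) = 69/(s+83). DC gain = 69/83 = 0.8313.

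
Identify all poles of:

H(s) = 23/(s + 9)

Pole is where denominator = 0: s + 9 = 0, so s = -9.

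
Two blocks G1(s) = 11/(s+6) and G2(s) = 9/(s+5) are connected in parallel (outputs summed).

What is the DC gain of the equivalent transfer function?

Parallel: G_eq = G1 + G2. DC gain = G1(0) + G2(0) = 11/6 + 9/5 = 1.8333 + 1.8 = 3.6333.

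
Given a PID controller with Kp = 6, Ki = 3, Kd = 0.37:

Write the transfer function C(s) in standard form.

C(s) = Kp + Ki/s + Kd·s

Substituting values: C(s) = 6 + 3/s + 0.37s = (0.37s² + 6s + 3)/s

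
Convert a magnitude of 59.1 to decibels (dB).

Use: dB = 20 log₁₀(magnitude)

dB = 20 log₁₀(59.1) = 35.4 dB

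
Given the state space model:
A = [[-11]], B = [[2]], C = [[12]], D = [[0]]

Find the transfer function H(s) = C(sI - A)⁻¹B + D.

(sI - A)⁻¹ = 1/(s + 11). H(s) = 12 × 2/(s + 11) + 0 = 24/(s + 11).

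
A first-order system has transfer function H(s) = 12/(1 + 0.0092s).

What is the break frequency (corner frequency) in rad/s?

Corner frequency = 1/τ = 1/0.0092 = 108.696 rad/s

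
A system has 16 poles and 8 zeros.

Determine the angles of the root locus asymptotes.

n - m = 16 - 8 = 8. Angles: θk = (2k + 1)·180°/8 = 22.5°, 67.5°, 112.5°, 157.5°, 202.5°, 247.5°, 292.5°, 337.5°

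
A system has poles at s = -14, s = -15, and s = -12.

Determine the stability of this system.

All poles are in the left half-plane. System is stable.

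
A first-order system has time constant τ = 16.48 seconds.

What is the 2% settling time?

For first-order system, 2% settling time ≈ 4τ = 4 × 16.48 = 65.92 s.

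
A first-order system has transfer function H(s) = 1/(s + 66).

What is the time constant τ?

For H(s) = 1/(s + 1/τ), the pole is at -1/τ = -66, so τ = 1/66 = 0.0152 s.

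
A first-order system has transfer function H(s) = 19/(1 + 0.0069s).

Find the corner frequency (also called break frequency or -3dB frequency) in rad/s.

Corner frequency = 1/τ = 1/0.0069 = 144.928 rad/s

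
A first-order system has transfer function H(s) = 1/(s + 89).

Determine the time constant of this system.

For H(s) = 1/(s + 1/τ), the pole is at -1/τ = -89, so τ = 1/89 = 0.0112 s.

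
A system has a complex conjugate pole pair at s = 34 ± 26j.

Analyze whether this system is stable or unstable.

Real part of poles is 34 (> 0, right half-plane). Unstable.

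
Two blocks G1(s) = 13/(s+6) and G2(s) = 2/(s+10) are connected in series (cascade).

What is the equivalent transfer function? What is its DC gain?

Series: multiply transfer functions. G_eq = 13/(s+6) × 2/(s+10) = 26/((s+6)(s+10)). DC gain = 26/(6×10) = 0.4333.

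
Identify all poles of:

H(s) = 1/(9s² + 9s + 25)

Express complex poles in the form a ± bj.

Discriminant = 9² - 4×9×25 = 81 - 900 = -819 < 0, so the poles are a complex conjugate pair s = (-9 ± j√819)/(2×9). Real part = -9/(2×9) = -9/18 = -0.5; imaginary part = ±√819/(2×9) ≈ 1.5899. Poles: s = -0.5 ± 1.5899j.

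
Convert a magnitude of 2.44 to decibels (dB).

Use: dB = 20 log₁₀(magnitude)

dB = 20 log₁₀(2.44) = 7.7 dB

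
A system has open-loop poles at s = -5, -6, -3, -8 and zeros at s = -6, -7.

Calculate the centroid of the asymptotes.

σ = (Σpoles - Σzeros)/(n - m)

σ = (Σpoles - Σzeros)/(n - m) = (-22 - (-13))/(4 - 2) = -9/2 = -4.5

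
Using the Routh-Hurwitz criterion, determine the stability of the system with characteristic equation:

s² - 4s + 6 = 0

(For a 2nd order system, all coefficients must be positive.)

Coefficients: 1, -4, 6. b=-4 not positive, so system is unstable.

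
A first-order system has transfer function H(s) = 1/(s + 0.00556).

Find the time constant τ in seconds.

For H(s) = 1/(s + 1/τ), the pole is at -1/τ = -0.00556, so τ = 1/0.00556 = 179.9 s.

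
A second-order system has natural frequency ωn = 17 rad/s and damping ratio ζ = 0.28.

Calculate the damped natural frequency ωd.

ωd = ωn√(1 - ζ²) = 17√(1 - 0.28²) = 16.32 rad/s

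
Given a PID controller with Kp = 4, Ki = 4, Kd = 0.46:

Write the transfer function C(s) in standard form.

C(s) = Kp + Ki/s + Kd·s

Substituting values: C(s) = 4 + 4/s + 0.46s = (0.46s² + 4s + 4)/s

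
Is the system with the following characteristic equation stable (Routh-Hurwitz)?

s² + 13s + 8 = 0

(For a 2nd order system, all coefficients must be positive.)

Coefficients: 1, 13, 8. All positive, so system is stable.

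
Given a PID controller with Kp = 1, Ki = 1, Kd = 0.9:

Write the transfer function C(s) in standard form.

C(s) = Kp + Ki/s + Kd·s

Substituting values: C(s) = 1 + 1/s + 0.9s = (0.9s² + s + 1)/s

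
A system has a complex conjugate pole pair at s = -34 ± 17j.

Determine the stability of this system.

Real part of poles is -34 (< 0, left half-plane). Stable.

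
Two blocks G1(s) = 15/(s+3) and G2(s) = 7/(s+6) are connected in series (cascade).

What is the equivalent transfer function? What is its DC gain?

Series: multiply transfer functions. G_eq = 15/(s+3) × 7/(s+6) = 105/((s+3)(s+6)). DC gain = 105/(3×6) = 5.8333.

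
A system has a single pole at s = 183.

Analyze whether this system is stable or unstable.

Pole at s = 183 is in the right half-plane. Unstable.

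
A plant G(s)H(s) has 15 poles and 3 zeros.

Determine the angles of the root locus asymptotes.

n - m = 15 - 3 = 12. Angles: θk = (2k + 1)·180°/12 = 15°, 45°, 75°, 105°, 135°, 165°, 195°, 225°, 255°, 285°, 315°, 345°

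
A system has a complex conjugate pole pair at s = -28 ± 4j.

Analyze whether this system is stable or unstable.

Real part of poles is -28 (< 0, left half-plane). Stable.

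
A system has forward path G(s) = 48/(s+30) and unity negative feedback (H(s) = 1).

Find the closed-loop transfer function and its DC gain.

T(s) = G/(1+GH) = [48/(s+30)] / [1 + 48/(s+30)] = 48/(s+30+48) = 48/(s+78). DC gain = 48/78 = 0.6154.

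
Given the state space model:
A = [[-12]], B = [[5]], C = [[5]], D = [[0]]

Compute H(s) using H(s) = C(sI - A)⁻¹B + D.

(sI - A)⁻¹ = 1/(s + 12). H(s) = 5 × 5/(s + 12) + 0 = 25/(s + 12).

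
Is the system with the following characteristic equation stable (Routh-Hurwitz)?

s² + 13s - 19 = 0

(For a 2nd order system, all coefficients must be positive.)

Coefficients: 1, 13, -19. c=-19 not positive, so system is unstable.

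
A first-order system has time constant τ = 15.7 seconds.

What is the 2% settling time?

For first-order system, 2% settling time ≈ 4τ = 4 × 15.7 = 62.8 s.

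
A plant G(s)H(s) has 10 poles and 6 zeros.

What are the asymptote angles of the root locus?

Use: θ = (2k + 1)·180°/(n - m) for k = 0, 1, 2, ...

n - m = 10 - 6 = 4. Angles: θk = (2k + 1)·180°/4 = 45°, 135°, 225°, 315°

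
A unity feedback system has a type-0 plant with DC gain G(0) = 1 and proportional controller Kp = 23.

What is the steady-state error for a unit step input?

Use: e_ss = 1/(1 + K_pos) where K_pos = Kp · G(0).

K_pos = Kp · G(0) = 23 × 1 = 23. e_ss = 1/(1 + 23) = 0.0417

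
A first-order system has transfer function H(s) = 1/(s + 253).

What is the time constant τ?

For H(s) = 1/(s + 1/τ), the pole is at -1/τ = -253, so τ = 1/253 = 0.0040 s.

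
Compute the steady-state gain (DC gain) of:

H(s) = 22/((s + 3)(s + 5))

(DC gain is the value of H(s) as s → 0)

DC gain = H(0) = 22/(3 × 5) = 22/15 = 1.4667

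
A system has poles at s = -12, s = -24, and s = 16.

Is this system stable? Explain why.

Pole(s) at s = 16 are not in the left half-plane. System is unstable.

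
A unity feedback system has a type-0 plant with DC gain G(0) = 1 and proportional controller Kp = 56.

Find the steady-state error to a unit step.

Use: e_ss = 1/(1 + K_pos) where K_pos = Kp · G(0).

K_pos = Kp · G(0) = 56 × 1 = 56. e_ss = 1/(1 + 56) = 0.0175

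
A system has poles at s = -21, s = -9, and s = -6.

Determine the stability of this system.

All poles are in the left half-plane. System is stable.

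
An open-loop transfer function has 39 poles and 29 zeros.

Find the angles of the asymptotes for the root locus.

n - m = 39 - 29 = 10. Angles: θk = (2k + 1)·180°/10 = 18°, 54°, 90°, 126°, 162°, 198°, 234°, 270°, 306°, 342°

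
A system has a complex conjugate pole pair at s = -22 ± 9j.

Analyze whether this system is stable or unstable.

Real part of poles is -22 (< 0, left half-plane). Stable.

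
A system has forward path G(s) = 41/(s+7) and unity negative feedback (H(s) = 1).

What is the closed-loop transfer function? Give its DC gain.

T(s) = G/(1+GH) = [41/(s+7)] / [1 + 41/(s+7)] = 41/(s+7+41) = 41/(s+48). DC gain = 41/48 = 0.8542.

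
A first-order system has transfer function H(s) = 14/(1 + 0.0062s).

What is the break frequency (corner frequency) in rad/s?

Corner frequency = 1/τ = 1/0.0062 = 161.29 rad/s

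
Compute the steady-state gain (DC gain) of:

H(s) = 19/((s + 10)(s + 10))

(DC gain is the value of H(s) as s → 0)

DC gain = H(0) = 19/(10 × 10) = 19/100 = 0.19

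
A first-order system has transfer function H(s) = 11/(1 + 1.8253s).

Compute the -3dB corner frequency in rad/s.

Corner frequency = 1/τ = 1/1.8253 = 0.548 rad/s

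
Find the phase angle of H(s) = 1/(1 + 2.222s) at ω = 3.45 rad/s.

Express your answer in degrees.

Phase = -arctan(ωτ) = -arctan(3.45 × 2.222) = -82.6°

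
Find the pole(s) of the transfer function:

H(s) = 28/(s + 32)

Pole is where denominator = 0: s + 32 = 0, so s = -32.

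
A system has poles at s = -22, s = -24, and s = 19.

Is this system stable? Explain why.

Pole(s) at s = 19 are not in the left half-plane. System is unstable.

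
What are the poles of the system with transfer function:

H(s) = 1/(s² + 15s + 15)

Discriminant = 15² - 4×1×15 = 225 - 60 = 165 > 0, so two distinct real poles. Using quadratic formula: s = (-15 ± √165)/(2×1) = (-15 ± √165)/2, with √165 ≈ 12.8452. s₁ ≈ -1.0774, s₂ ≈ -13.9226. Poles: s₁ = -1.0774, s₂ = -13.9226.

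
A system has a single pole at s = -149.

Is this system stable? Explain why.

Pole at s = -149 is in the left half-plane. Stable.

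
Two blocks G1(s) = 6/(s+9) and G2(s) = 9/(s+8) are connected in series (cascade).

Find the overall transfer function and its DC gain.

Series: multiply transfer functions. G_eq = 6/(s+9) × 9/(s+8) = 54/((s+9)(s+8)). DC gain = 54/(9×8) = 0.75.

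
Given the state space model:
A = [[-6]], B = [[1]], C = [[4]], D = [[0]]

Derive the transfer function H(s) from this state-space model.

(sI - A)⁻¹ = 1/(s + 6). H(s) = 4 × 1/(s + 6) + 0 = 4/(s + 6).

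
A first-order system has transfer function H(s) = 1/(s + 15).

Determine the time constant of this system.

For H(s) = 1/(s + 1/τ), the pole is at -1/τ = -15, so τ = 1/15 = 0.0667 s.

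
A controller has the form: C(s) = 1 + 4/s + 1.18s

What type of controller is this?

This is a Proportional-Integral-Derivative (PID) controller.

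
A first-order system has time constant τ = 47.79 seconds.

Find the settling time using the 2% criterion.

For first-order system, 2% settling time ≈ 4τ = 4 × 47.79 = 191.16 s.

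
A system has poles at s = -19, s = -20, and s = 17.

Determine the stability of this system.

Pole(s) at s = 17 are not in the left half-plane. System is unstable.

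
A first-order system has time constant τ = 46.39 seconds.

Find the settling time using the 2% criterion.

For first-order system, 2% settling time ≈ 4τ = 4 × 46.39 = 185.56 s.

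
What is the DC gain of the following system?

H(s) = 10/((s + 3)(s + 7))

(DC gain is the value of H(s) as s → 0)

DC gain = H(0) = 10/(3 × 7) = 10/21 = 0.4762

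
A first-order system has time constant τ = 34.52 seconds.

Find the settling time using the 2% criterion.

For first-order system, 2% settling time ≈ 4τ = 4 × 34.52 = 138.08 s.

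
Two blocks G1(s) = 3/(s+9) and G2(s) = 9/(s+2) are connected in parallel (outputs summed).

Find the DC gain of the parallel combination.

Parallel: G_eq = G1 + G2. DC gain = G1(0) + G2(0) = 3/9 + 9/2 = 0.3333 + 4.5 = 4.8333.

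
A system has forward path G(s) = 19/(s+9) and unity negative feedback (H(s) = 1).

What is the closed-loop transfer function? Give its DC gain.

T(s) = G/(1+GH) = [19/(s+9)] / [1 + 19/(s+9)] = 19/(s+9+19) = 19/(s+28). DC gain = 19/28 = 0.6786.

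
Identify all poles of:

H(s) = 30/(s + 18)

Pole is where denominator = 0: s + 18 = 0, so s = -18.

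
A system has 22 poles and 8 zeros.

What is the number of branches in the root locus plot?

Root locus has n branches where n = number of poles = 22.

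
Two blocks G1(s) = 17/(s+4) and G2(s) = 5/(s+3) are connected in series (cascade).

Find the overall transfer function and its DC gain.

Series: multiply transfer functions. G_eq = 17/(s+4) × 5/(s+3) = 85/((s+4)(s+3)). DC gain = 85/(4×3) = 7.0833.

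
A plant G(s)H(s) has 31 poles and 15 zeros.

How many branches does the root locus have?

Root locus has n branches where n = number of poles = 31.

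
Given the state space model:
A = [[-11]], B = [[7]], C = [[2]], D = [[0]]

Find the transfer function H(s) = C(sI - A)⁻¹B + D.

(sI - A)⁻¹ = 1/(s + 11). H(s) = 2 × 7/(s + 11) + 0 = 14/(s + 11).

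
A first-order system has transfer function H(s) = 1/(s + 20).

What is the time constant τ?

For H(s) = 1/(s + 1/τ), the pole is at -1/τ = -20, so τ = 1/20 = 0.05 s.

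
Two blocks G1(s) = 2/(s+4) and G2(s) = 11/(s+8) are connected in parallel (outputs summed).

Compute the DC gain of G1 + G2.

Parallel: G_eq = G1 + G2. DC gain = G1(0) + G2(0) = 2/4 + 11/8 = 0.5 + 1.375 = 1.875.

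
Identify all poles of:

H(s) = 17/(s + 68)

Pole is where denominator = 0: s + 68 = 0, so s = -68.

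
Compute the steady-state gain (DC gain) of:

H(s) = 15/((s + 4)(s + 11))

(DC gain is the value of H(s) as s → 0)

DC gain = H(0) = 15/(4 × 11) = 15/44 = 0.3409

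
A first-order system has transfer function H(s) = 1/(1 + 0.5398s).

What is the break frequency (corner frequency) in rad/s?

Corner frequency = 1/τ = 1/0.5398 = 1.853 rad/s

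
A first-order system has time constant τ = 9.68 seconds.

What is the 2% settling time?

For first-order system, 2% settling time ≈ 4τ = 4 × 9.68 = 38.72 s.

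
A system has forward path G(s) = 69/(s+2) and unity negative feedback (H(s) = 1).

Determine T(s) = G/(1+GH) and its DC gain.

T(s) = G/(1+GH) = [69/(s+2)] / [1 + 69/(s+2)] = 69/(s+2+69) = 69/(s+71). DC gain = 69/71 = 0.9718.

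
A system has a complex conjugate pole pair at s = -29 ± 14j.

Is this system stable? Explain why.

Real part of poles is -29 (< 0, left half-plane). Stable.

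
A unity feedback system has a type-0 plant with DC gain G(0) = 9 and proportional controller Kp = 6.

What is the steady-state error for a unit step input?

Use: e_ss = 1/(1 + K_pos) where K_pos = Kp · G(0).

K_pos = Kp · G(0) = 6 × 9 = 54. e_ss = 1/(1 + 54) = 0.0182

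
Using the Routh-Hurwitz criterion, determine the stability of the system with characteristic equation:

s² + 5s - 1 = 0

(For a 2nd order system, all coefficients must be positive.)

Coefficients: 1, 5, -1. c=-1 not positive, so system is unstable.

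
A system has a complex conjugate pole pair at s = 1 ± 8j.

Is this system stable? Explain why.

Real part of poles is 1 (> 0, right half-plane). Unstable.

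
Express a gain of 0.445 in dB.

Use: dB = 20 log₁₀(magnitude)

dB = 20 log₁₀(0.445) = -7.0 dB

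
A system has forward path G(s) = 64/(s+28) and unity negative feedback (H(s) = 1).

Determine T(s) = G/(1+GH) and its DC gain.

T(s) = G/(1+GH) = [64/(s+28)] / [1 + 64/(s+28)] = 64/(s+28+64) = 64/(s+92). DC gain = 64/92 = 0.6957.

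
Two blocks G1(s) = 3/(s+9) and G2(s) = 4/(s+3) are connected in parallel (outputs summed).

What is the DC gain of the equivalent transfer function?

Parallel: G_eq = G1 + G2. DC gain = G1(0) + G2(0) = 3/9 + 4/3 = 0.3333 + 1.3333 = 1.6667.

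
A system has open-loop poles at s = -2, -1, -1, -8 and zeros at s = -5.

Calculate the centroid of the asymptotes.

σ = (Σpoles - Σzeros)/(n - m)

σ = (Σpoles - Σzeros)/(n - m) = (-12 - (-5))/(4 - 1) = -7/3 = -2.33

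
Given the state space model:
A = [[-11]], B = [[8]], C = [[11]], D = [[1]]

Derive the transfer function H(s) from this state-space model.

(sI - A)⁻¹ = 1/(s + 11). H(s) = 11×8/(s + 11) + 1 = (s + 99)/(s + 11).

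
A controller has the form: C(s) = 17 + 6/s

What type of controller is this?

This is a Proportional-Integral (PI) controller.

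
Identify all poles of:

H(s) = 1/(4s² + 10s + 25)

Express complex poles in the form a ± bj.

Discriminant = 10² - 4×4×25 = 100 - 400 = -300 < 0, so the poles are a complex conjugate pair s = (-10 ± j√300)/(2×4). Real part = -10/(2×4) = -10/8 = -1.25; imaginary part = ±√300/(2×4) ≈ 2.1651. Poles: s = -1.25 ± 2.1651j.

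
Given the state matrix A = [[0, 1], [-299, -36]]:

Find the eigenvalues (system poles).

det(A - λI) = λ² - (-36)λ + 299 = (λ - (-23))(λ - (-13)). Eigenvalues: -23, -13.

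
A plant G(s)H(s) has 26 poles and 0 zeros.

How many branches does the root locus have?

Root locus has n branches where n = number of poles = 26.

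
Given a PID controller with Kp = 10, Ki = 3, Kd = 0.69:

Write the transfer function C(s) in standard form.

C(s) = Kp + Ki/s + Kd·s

Substituting values: C(s) = 10 + 3/s + 0.69s = (0.69s² + 10s + 3)/s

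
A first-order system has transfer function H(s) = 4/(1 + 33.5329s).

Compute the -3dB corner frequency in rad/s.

Corner frequency = 1/τ = 1/33.5329 = 0.03 rad/s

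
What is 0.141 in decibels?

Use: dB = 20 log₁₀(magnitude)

dB = 20 log₁₀(0.141) = -17.0 dB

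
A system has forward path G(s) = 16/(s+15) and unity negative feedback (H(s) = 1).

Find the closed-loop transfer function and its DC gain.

T(s) = G/(1+GH) = [16/(s+15)] / [1 + 16/(s+15)] = 16/(s+15+16) = 16/(s+31). DC gain = 16/31 = 0.5161.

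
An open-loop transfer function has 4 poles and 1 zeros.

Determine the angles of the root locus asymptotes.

n - m = 4 - 1 = 3. Angles: θk = (2k + 1)·180°/3 = 60°, 180°, 300°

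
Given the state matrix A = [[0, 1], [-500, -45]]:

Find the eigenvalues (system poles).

det(A - λI) = λ² - (-45)λ + 500 = (λ - (-25))(λ - (-20)). Eigenvalues: -25, -20.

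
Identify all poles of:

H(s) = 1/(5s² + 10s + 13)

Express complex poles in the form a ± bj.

Discriminant = 10² - 4×5×13 = 100 - 260 = -160 < 0, so the poles are a complex conjugate pair s = (-10 ± j√160)/(2×5). Real part = -10/(2×5) = -10/10 = -1; imaginary part = ±√160/(2×5) ≈ 1.2649. Poles: s = -1 ± 1.2649j.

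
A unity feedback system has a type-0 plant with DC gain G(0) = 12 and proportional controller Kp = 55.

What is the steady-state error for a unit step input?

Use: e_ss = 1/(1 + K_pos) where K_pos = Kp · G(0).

K_pos = Kp · G(0) = 55 × 12 = 660. e_ss = 1/(1 + 660) = 0.0015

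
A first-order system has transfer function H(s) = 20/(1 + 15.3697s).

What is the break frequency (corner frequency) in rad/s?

Corner frequency = 1/τ = 1/15.3697 = 0.065 rad/s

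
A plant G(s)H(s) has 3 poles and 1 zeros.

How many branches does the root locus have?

Root locus has n branches where n = number of poles = 3.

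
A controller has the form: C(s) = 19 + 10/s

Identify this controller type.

This is a Proportional-Integral (PI) controller.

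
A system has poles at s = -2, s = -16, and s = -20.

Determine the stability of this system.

All poles are in the left half-plane. System is stable.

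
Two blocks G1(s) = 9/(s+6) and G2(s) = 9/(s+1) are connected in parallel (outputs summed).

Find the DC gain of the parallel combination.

Parallel: G_eq = G1 + G2. DC gain = G1(0) + G2(0) = 9/6 + 9/1 = 1.5 + 9 = 10.5.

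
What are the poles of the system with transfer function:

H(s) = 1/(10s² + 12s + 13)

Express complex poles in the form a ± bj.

Discriminant = 12² - 4×10×13 = 144 - 520 = -376 < 0, so the poles are a complex conjugate pair s = (-12 ± j√376)/(2×10). Real part = -12/(2×10) = -12/20 = -0.6; imaginary part = ±√376/(2×10) ≈ 0.9695. Poles: s = -0.6 ± 0.9695j.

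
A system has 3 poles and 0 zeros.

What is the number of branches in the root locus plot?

Root locus has n branches where n = number of poles = 3.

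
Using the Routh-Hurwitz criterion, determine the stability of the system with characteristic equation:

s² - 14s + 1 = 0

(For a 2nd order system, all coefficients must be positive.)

Coefficients: 1, -14, 1. b=-14 not positive, so system is unstable.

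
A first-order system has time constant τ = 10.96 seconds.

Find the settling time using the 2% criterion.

For first-order system, 2% settling time ≈ 4τ = 4 × 10.96 = 43.84 s.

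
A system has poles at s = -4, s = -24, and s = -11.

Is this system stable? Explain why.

All poles are in the left half-plane. System is stable.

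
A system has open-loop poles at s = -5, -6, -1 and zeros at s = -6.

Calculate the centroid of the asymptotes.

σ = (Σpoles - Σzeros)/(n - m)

σ = (Σpoles - Σzeros)/(n - m) = (-12 - (-6))/(3 - 1) = -6/2 = -3.0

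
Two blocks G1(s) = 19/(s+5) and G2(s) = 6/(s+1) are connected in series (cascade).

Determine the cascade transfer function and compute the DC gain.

Series: multiply transfer functions. G_eq = 19/(s+5) × 6/(s+1) = 114/((s+5)(s+1)). DC gain = 114/(5×1) = 22.8.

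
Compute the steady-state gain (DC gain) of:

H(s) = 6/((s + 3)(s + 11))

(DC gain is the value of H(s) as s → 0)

DC gain = H(0) = 6/(3 × 11) = 6/33 = 0.1818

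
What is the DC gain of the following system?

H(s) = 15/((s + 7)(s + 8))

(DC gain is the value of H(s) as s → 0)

DC gain = H(0) = 15/(7 × 8) = 15/56 = 0.2679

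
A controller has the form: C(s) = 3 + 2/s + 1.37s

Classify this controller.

This is a Proportional-Integral-Derivative (PID) controller.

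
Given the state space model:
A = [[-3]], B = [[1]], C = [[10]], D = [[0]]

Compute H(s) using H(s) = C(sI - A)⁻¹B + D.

(sI - A)⁻¹ = 1/(s + 3). H(s) = 10 × 1/(s + 3) + 0 = 10/(s + 3).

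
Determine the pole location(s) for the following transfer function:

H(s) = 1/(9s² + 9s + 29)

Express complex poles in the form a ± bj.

Discriminant = 9² - 4×9×29 = 81 - 1044 = -963 < 0, so the poles are a complex conjugate pair s = (-9 ± j√963)/(2×9). Real part = -9/(2×9) = -9/18 = -0.5; imaginary part = ±√963/(2×9) ≈ 1.7240. Poles: s = -0.5 ± 1.7240j.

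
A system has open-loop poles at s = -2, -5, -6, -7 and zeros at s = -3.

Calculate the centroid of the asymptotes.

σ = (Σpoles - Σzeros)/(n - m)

σ = (Σpoles - Σzeros)/(n - m) = (-20 - (-3))/(4 - 1) = -17/3 = -5.67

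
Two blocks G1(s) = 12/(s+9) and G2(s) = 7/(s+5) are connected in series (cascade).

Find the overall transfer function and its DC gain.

Series: multiply transfer functions. G_eq = 12/(s+9) × 7/(s+5) = 84/((s+9)(s+5)). DC gain = 84/(9×5) = 1.8667.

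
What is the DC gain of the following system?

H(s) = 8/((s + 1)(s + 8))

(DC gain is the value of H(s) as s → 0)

DC gain = H(0) = 8/(1 × 8) = 8/8 = 1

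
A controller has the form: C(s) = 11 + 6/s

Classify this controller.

This is a Proportional-Integral (PI) controller.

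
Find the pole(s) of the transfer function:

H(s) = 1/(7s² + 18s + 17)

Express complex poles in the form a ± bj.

Discriminant = 18² - 4×7×17 = 324 - 476 = -152 < 0, so the poles are a complex conjugate pair s = (-18 ± j√152)/(2×7). Real part = -18/(2×7) = -18/14 ≈ -1.2857; imaginary part = ±√152/(2×7) ≈ 0.8806. Poles: s = -1.2857 ± 0.8806j.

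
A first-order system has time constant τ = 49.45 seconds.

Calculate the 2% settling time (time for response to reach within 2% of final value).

For first-order system, 2% settling time ≈ 4τ = 4 × 49.45 = 197.8 s.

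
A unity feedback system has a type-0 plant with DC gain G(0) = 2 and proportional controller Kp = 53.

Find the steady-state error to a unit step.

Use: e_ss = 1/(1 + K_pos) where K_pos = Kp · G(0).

K_pos = Kp · G(0) = 53 × 2 = 106. e_ss = 1/(1 + 106) = 0.0093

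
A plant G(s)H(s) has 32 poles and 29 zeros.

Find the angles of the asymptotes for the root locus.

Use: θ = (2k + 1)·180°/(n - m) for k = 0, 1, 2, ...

n - m = 32 - 29 = 3. Angles: θk = (2k + 1)·180°/3 = 60°, 180°, 300°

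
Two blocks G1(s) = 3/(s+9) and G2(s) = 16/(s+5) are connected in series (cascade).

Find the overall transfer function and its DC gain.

Series: multiply transfer functions. G_eq = 3/(s+9) × 16/(s+5) = 48/((s+9)(s+5)). DC gain = 48/(9×5) = 1.0667.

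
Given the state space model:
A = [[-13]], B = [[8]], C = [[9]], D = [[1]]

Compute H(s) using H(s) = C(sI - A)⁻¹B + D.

(sI - A)⁻¹ = 1/(s + 13). H(s) = 9×8/(s + 13) + 1 = (s + 85)/(s + 13).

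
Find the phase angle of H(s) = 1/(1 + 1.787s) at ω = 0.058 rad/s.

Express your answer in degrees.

Phase = -arctan(ωτ) = -arctan(0.058 × 1.787) = -5.9°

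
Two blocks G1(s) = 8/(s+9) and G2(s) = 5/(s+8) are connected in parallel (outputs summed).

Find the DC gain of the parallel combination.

Parallel: G_eq = G1 + G2. DC gain = G1(0) + G2(0) = 8/9 + 5/8 = 0.8889 + 0.625 = 1.5139.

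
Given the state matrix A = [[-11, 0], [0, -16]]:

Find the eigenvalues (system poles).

For diagonal matrix, eigenvalues are diagonal entries: λ₁ = -11, λ₂ = -16.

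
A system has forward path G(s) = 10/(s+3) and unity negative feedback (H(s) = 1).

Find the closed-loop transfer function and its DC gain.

T(s) = G/(1+GH) = [10/(s+3)] / [1 + 10/(s+3)] = 10/(s+3+10) = 10/(s+13). DC gain = 10/13 = 0.7692.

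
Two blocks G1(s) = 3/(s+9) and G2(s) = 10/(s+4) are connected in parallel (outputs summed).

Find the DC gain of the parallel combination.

Parallel: G_eq = G1 + G2. DC gain = G1(0) + G2(0) = 3/9 + 10/4 = 0.3333 + 2.5 = 2.8333.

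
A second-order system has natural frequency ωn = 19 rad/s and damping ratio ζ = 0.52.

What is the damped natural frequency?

ωd = ωn√(1 - ζ²) = 19√(1 - 0.52²) = 16.23 rad/s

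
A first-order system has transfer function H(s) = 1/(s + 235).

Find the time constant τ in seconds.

For H(s) = 1/(s + 1/τ), the pole is at -1/τ = -235, so τ = 1/235 = 0.0043 s.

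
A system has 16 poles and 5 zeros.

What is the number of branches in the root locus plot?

Root locus has n branches where n = number of poles = 16.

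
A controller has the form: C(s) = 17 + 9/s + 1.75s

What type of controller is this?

This is a Proportional-Integral-Derivative (PID) controller.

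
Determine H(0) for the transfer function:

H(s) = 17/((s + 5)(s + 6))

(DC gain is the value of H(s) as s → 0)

DC gain = H(0) = 17/(5 × 6) = 17/30 = 0.5667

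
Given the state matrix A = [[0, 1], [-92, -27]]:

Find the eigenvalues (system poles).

det(A - λI) = λ² - (-27)λ + 92 = (λ - (-23))(λ - (-4)). Eigenvalues: -23, -4.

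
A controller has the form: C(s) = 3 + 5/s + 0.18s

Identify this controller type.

This is a Proportional-Integral-Derivative (PID) controller.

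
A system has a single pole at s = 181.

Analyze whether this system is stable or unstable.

Pole at s = 181 is in the right half-plane. Unstable.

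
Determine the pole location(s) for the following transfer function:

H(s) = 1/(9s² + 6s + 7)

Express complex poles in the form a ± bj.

Discriminant = 6² - 4×9×7 = 36 - 252 = -216 < 0, so the poles are a complex conjugate pair s = (-6 ± j√216)/(2×9). Real part = -6/(2×9) = -6/18 ≈ -0.3333; imaginary part = ±√216/(2×9) ≈ 0.8165. Poles: s = -0.3333 ± 0.8165j.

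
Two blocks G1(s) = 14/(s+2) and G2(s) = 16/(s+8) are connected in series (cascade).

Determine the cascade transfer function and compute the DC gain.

Series: multiply transfer functions. G_eq = 14/(s+2) × 16/(s+8) = 224/((s+2)(s+8)). DC gain = 224/(2×8) = 14.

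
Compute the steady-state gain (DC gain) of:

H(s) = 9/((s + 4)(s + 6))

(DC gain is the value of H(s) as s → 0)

DC gain = H(0) = 9/(4 × 6) = 9/24 = 0.375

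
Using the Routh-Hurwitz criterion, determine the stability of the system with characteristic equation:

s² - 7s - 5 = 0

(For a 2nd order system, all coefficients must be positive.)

Coefficients: 1, -7, -5. b=-7, c=-5 not positive, so system is unstable.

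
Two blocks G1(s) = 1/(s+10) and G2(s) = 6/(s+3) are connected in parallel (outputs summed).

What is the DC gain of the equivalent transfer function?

Parallel: G_eq = G1 + G2. DC gain = G1(0) + G2(0) = 1/10 + 6/3 = 0.1 + 2 = 2.1.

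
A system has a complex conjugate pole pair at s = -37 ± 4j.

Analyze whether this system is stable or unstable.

Real part of poles is -37 (< 0, left half-plane). Stable.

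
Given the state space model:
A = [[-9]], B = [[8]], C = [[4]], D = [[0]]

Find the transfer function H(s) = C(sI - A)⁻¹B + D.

(sI - A)⁻¹ = 1/(s + 9). H(s) = 4 × 8/(s + 9) + 0 = 32/(s + 9).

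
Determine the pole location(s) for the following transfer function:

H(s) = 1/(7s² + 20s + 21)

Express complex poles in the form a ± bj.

Discriminant = 20² - 4×7×21 = 400 - 588 = -188 < 0, so the poles are a complex conjugate pair s = (-20 ± j√188)/(2×7). Real part = -20/(2×7) = -20/14 ≈ -1.4286; imaginary part = ±√188/(2×7) ≈ 0.9794. Poles: s = -1.4286 ± 0.9794j.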